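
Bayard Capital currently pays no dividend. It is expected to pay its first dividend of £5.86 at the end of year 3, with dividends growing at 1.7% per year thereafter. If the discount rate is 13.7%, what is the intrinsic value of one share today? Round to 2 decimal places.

Deferred-dividend DDM. At t=2 the remaining stream is a growing perpetuity with first payment D_3 = 5.86.
V_2 = D_3/(r−g) = 5.86/(0.137−0.017) = 48.8333
P₀ = V_2/(1+r)^2 = 48.8333/(1+0.137)^2 = 37.7742

£37.77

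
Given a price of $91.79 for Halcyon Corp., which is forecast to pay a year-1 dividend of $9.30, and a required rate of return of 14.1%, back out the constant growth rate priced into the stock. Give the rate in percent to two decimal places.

From P₀ = D₁/(r − g), the implied growth is g = r − D₁/P₀.
g = 0.141 − 9.30/91.79 = 0.141 − 0.10132 = 0.03968

3.97%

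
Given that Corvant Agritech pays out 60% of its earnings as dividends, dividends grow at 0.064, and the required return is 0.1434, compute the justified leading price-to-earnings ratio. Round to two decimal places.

7.56

Justified leading P/E = b/(r−g) = 0.60/(0.1434−0.064) = 7.5567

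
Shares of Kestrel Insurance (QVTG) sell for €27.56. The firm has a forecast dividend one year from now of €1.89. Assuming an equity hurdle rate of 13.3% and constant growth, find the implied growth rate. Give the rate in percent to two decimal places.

From P₀ = D₁/(r − g), the implied growth is g = r − D₁/P₀.
g = 0.133 − 1.89/27.56 = 0.133 − 0.06858 = 0.06442

6.44%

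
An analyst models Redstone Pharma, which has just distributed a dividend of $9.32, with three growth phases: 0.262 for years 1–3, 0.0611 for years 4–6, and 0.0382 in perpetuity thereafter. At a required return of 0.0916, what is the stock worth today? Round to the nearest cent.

Three-stage DDM. Project D₁…D_6; terminal Gordon value at t=6 with g = 0.0382; discount at r = 0.0916.
D_1 = 11.7618
D_2 = 14.8434
D_3 = 18.7324
D_4 = 19.8770
D_5 = 21.0915
D_6 = 22.3801
TV_6 = 23.2351/(0.0916−0.0382) = 435.1136
P₀ = Σ Dₜ/(1+r)ᵗ + TV_6/(1+r)^6 = 335.6382

$335.64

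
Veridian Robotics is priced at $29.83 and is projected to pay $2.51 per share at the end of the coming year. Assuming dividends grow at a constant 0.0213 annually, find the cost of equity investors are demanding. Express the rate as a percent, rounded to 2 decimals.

10.54%

Rearranging the constant-growth DDM: r = D₁/P₀ + g.
r = 2.5100 / 29.83 + 0.0213 = 0.08414 + 0.0213 = 0.10544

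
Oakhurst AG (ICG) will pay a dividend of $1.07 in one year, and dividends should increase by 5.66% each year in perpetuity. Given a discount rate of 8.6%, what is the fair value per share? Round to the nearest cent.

$36.39

Gordon growth model: P₀ = D₁/(r − g), with D₁ = 1.07 given directly.
P₀ = 1.0700 / (0.086 − 0.0566) = 1.0700 / 0.0294 = 36.3946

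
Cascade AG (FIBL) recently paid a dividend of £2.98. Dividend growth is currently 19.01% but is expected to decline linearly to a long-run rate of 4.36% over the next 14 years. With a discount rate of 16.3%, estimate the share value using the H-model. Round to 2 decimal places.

H-model: P₀ = D₀[(1+g_L) + H(g_S−g_L)]/(r−g_L), with H = 14/2 = 7.
P₀ = 2.98 × [(1+0.0436) + 7×(0.1901−0.0436)] / (0.163−0.0436)
   = 2.98 × 2.0691 / 0.1194 = 51.6409

£51.64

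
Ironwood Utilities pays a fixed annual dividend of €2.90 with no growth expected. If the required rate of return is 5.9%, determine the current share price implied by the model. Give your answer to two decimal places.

€49.15

Zero-growth DDM (perpetuity): P₀ = D/r = 2.90 / 0.059 = 49.1525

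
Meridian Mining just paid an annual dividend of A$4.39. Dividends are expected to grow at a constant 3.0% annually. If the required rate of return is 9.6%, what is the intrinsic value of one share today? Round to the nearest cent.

A$68.51

Gordon growth model: P₀ = D₁/(r − g). D₁ = 4.39 × (1 + 0.03) = 4.5217.
P₀ = 4.5217 / (0.096 − 0.03) = 4.5217 / 0.066 = 68.5106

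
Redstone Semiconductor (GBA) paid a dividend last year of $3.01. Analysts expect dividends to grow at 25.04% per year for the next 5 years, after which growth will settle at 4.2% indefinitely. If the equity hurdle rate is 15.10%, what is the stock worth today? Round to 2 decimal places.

Two-stage DDM. Project D₁…D_5 at 0.2504, terminal growth 0.042, discount at r = 0.151.
D_1 = 3.7637
D_2 = 4.7061
D_3 = 5.8846
D_4 = 7.3580
D_5 = 9.2005
Terminal value at t=5: TV = D_6/(r−g) = 9.5869/(0.151−0.042) = 87.9534
P₀ = 3.7637/(1+0.151)^1 + 4.7061/(1+0.151)^2 + 5.8846/(1+0.151)^3 + 7.3580/(1+0.151)^4 + 9.2005/(1+0.151)^5 + 87.9534/(1+0.151)^5 = 62.9670

$62.97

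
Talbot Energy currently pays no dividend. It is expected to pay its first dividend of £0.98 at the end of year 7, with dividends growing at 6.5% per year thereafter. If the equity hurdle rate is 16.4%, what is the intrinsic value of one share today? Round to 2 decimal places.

£3.98

Deferred-dividend DDM. At t=6 the remaining stream is a growing perpetuity with first payment D_7 = 0.98.
V_6 = D_7/(r−g) = 0.98/(0.164−0.065) = 9.8990
P₀ = V_6/(1+r)^6 = 9.8990/(1+0.164)^6 = 3.9799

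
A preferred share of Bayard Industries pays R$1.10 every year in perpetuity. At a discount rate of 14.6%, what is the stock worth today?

Zero-growth DDM (perpetuity): P₀ = D/r = 1.10 / 0.146 = 7.5342

R$7.53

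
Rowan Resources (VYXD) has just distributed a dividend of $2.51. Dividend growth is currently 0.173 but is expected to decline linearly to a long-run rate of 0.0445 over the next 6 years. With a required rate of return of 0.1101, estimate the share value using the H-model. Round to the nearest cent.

H-model: P₀ = D₀[(1+g_L) + H(g_S−g_L)]/(r−g_L), with H = 6/2 = 3.
P₀ = 2.51 × [(1+0.0445) + 3×(0.173−0.0445)] / (0.1101−0.0445)
   = 2.51 × 1.4300 / 0.0656 = 54.7149

$54.71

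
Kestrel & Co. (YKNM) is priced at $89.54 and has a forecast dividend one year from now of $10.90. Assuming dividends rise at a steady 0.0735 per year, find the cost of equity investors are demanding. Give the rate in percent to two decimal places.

19.52%

Rearranging the constant-growth DDM: r = D₁/P₀ + g.
r = 10.9000 / 89.54 + 0.0735 = 0.12173 + 0.0735 = 0.19523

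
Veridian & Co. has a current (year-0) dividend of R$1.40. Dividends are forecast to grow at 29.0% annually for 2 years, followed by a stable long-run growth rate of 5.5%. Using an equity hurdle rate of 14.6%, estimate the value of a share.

Two-stage DDM. Project D₁…D_2 at 0.29, terminal growth 0.055, discount at r = 0.146.
D_1 = 1.8060
D_2 = 2.3297
Terminal value at t=2: TV = D_3/(r−g) = 2.4579/(0.146−0.055) = 27.0096
P₀ = 1.8060/(1+0.146)^1 + 2.3297/(1+0.146)^2 + 27.0096/(1+0.146)^2 = 23.9158

R$23.92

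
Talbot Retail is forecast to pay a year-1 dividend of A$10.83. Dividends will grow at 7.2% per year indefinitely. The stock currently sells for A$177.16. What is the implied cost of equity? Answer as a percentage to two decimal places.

Rearranging the constant-growth DDM: r = D₁/P₀ + g.
r = 10.8300 / 177.16 + 0.072 = 0.06113 + 0.072 = 0.13313

13.31%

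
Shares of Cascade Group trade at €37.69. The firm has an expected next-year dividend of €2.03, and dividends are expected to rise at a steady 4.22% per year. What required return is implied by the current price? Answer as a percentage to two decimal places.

Rearranging the constant-growth DDM: r = D₁/P₀ + g.
r = 2.0300 / 37.69 + 0.0422 = 0.05386 + 0.0422 = 0.09606

9.61%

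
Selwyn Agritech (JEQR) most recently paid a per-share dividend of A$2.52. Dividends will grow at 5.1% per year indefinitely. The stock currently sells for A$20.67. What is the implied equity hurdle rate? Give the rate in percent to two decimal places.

17.91%

Rearranging the constant-growth DDM: r = D₁/P₀ + g.
D₁ = 2.52 × (1 + 0.051) = 2.6485.
r = 2.6485 / 20.67 + 0.051 = 0.12813 + 0.051 = 0.17913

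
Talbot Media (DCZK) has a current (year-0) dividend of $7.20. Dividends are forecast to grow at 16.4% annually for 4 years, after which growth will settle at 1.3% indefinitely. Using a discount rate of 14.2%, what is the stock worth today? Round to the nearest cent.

Two-stage DDM. Project D₁…D_4 at 0.164, terminal growth 0.013, discount at r = 0.142.
D_1 = 8.3808
D_2 = 9.7553
D_3 = 11.3551
D_4 = 13.2174
Terminal value at t=4: TV = D_5/(r−g) = 13.3892/(0.142−0.013) = 103.7921
P₀ = 8.3808/(1+0.142)^1 + 9.7553/(1+0.142)^2 + 11.3551/(1+0.142)^3 + 13.2174/(1+0.142)^4 + 103.7921/(1+0.142)^4 = 91.2379

$91.24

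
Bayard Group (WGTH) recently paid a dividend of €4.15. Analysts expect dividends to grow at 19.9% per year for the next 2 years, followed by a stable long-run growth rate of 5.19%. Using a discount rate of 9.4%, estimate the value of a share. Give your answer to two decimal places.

Two-stage DDM. Project D₁…D_2 at 0.199, terminal growth 0.0519, discount at r = 0.094.
D_1 = 4.9759
D_2 = 5.9660
Terminal value at t=2: TV = D_3/(r−g) = 6.2757/(0.094−0.0519) = 149.0661
P₀ = 4.9759/(1+0.094)^1 + 5.9660/(1+0.094)^2 + 149.0661/(1+0.094)^2 = 134.0833

€134.08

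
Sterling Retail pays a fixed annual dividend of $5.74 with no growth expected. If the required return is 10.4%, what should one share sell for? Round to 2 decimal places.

$55.19

Zero-growth DDM (perpetuity): P₀ = D/r = 5.74 / 0.104 = 55.1923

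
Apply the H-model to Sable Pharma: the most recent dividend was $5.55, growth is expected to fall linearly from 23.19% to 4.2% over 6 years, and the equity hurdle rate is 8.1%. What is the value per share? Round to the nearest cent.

$229.36

H-model: P₀ = D₀[(1+g_L) + H(g_S−g_L)]/(r−g_L), with H = 6/2 = 3.
P₀ = 5.55 × [(1+0.042) + 3×(0.2319−0.042)] / (0.081−0.042)
   = 5.55 × 1.6117 / 0.039 = 229.3573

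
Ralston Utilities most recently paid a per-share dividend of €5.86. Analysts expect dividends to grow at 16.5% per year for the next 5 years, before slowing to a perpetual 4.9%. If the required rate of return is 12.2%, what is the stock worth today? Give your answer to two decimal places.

€134.47

Two-stage DDM. Project D₁…D_5 at 0.165, terminal growth 0.049, discount at r = 0.122.
D_1 = 6.8269
D_2 = 7.9533
D_3 = 9.2656
D_4 = 10.7945
D_5 = 12.5756
Terminal value at t=5: TV = D_6/(r−g) = 13.1918/(0.122−0.049) = 180.7090
P₀ = 6.8269/(1+0.122)^1 + 7.9533/(1+0.122)^2 + 9.2656/(1+0.122)^3 + 10.7945/(1+0.122)^4 + 12.5756/(1+0.122)^5 + 180.7090/(1+0.122)^5 = 134.4744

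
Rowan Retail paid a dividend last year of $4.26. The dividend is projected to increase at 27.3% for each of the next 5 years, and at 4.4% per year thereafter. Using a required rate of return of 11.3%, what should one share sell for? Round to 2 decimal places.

Two-stage DDM. Project D₁…D_5 at 0.273, terminal growth 0.044, discount at r = 0.113.
D_1 = 5.4230
D_2 = 6.9035
D_3 = 8.7881
D_4 = 11.1872
D_5 = 14.2414
Terminal value at t=5: TV = D_6/(r−g) = 14.8680/(0.113−0.044) = 215.4780
P₀ = 5.4230/(1+0.113)^1 + 6.9035/(1+0.113)^2 + 8.7881/(1+0.113)^3 + 11.1872/(1+0.113)^4 + 14.2414/(1+0.113)^5 + 215.4780/(1+0.113)^5 = 158.6093

$158.61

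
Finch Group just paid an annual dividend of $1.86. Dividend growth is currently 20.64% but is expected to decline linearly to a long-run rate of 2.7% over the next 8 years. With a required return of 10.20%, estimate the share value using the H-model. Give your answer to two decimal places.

$43.27

H-model: P₀ = D₀[(1+g_L) + H(g_S−g_L)]/(r−g_L), with H = 8/2 = 4.
P₀ = 1.86 × [(1+0.027) + 4×(0.2064−0.027)] / (0.102−0.027)
   = 1.86 × 1.7446 / 0.075 = 43.2661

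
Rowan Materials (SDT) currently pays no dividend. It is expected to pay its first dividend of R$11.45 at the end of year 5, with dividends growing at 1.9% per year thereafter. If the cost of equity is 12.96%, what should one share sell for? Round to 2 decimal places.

Deferred-dividend DDM. At t=4 the remaining stream is a growing perpetuity with first payment D_5 = 11.45.
V_4 = D_5/(r−g) = 11.45/(0.1296−0.019) = 103.5262
P₀ = V_4/(1+r)^4 = 103.5262/(1+0.1296)^4 = 63.5846

R$63.58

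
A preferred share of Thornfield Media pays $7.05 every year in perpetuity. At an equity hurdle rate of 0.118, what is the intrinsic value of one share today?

$59.75

Zero-growth DDM (perpetuity): P₀ = D/r = 7.05 / 0.118 = 59.7458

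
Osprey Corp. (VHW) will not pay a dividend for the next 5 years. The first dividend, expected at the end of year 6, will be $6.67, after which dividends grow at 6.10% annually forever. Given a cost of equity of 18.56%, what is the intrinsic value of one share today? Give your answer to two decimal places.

$22.85

Deferred-dividend DDM. At t=5 the remaining stream is a growing perpetuity with first payment D_6 = 6.67.
V_5 = D_6/(r−g) = 6.67/(0.1856−0.061) = 53.5313
P₀ = V_5/(1+r)^5 = 53.5313/(1+0.1856)^5 = 22.8516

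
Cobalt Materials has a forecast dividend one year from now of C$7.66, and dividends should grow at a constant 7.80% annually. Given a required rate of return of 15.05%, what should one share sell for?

C$105.66

Gordon growth model: P₀ = D₁/(r − g), with D₁ = 7.66 given directly.
P₀ = 7.6600 / (0.1505 − 0.078) = 7.6600 / 0.0725 = 105.6552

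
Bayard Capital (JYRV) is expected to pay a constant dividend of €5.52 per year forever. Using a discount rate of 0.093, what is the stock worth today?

Zero-growth DDM (perpetuity): P₀ = D/r = 5.52 / 0.093 = 59.3548

€59.35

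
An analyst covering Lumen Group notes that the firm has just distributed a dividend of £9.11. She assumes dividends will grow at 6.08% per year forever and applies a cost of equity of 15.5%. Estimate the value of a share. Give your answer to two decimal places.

£102.59

Gordon growth model: P₀ = D₁/(r − g). D₁ = 9.11 × (1 + 0.0608) = 9.6639.
P₀ = 9.6639 / (0.155 − 0.0608) = 9.6639 / 0.0942 = 102.5890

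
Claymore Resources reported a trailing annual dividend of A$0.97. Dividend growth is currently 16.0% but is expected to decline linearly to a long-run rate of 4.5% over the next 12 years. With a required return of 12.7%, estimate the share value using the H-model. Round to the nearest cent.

A$20.52

H-model: P₀ = D₀[(1+g_L) + H(g_S−g_L)]/(r−g_L), with H = 12/2 = 6.
P₀ = 0.97 × [(1+0.045) + 6×(0.16−0.045)] / (0.127−0.045)
   = 0.97 × 1.7350 / 0.082 = 20.5238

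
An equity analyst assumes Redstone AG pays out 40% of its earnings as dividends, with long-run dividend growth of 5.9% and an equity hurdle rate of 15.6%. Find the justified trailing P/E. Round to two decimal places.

4.37

Justified trailing P/E = b(1+g)/(r−g) = 0.40×(1+0.059)/(0.156−0.059) = 4.3670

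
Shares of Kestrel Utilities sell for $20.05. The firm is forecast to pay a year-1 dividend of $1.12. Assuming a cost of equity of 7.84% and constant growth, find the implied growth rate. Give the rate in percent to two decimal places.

From P₀ = D₁/(r − g), the implied growth is g = r − D₁/P₀.
g = 0.0784 − 1.12/20.05 = 0.0784 − 0.05586 = 0.02254

2.25%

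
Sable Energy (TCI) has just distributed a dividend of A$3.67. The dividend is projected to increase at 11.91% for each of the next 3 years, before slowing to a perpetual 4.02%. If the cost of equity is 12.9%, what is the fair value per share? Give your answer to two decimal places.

Two-stage DDM. Project D₁…D_3 at 0.1191, terminal growth 0.0402, discount at r = 0.129.
D_1 = 4.1071
D_2 = 4.5963
D_3 = 5.1437
Terminal value at t=3: TV = D_4/(r−g) = 5.3504/(0.129−0.0402) = 60.2527
P₀ = 4.1071/(1+0.129)^1 + 4.5963/(1+0.129)^2 + 5.1437/(1+0.129)^3 + 60.2527/(1+0.129)^3 = 52.6873

A$52.69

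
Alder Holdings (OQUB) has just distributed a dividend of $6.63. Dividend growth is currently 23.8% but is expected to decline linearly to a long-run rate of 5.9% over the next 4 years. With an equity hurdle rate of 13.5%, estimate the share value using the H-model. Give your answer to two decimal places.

H-model: P₀ = D₀[(1+g_L) + H(g_S−g_L)]/(r−g_L), with H = 4/2 = 2.
P₀ = 6.63 × [(1+0.059) + 2×(0.238−0.059)] / (0.135−0.059)
   = 6.63 × 1.4170 / 0.076 = 123.6146

$123.61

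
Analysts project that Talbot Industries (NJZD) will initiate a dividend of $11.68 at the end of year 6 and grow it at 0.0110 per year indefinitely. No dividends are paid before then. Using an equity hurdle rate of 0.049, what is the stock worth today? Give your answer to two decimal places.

Deferred-dividend DDM. At t=5 the remaining stream is a growing perpetuity with first payment D_6 = 11.68.
V_5 = D_6/(r−g) = 11.68/(0.049−0.011) = 307.3684
P₀ = V_5/(1+r)^5 = 307.3684/(1+0.049)^5 = 241.9813

$241.98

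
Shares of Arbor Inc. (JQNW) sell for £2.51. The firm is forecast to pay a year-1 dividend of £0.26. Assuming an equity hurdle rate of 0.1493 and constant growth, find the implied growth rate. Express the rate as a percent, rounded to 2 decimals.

From P₀ = D₁/(r − g), the implied growth is g = r − D₁/P₀.
g = 0.1493 − 0.26/2.51 = 0.1493 − 0.10359 = 0.04571

4.57%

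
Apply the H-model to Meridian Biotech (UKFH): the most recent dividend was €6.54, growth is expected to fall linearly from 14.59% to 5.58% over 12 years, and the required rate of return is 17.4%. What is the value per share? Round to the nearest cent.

H-model: P₀ = D₀[(1+g_L) + H(g_S−g_L)]/(r−g_L), with H = 12/2 = 6.
P₀ = 6.54 × [(1+0.0558) + 6×(0.1459−0.0558)] / (0.174−0.0558)
   = 6.54 × 1.5964 / 0.1182 = 88.3287

€88.33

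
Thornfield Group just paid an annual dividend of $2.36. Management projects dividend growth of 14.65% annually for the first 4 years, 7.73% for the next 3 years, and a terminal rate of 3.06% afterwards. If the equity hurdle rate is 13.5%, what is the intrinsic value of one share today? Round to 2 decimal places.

$37.07

Three-stage DDM. Project D₁…D_7; terminal Gordon value at t=7 with g = 0.0306; discount at r = 0.135.
D_1 = 2.7057
D_2 = 3.1021
D_3 = 3.5566
D_4 = 4.0776
D_5 = 4.3928
D_6 = 4.7324
D_7 = 5.0982
TV_7 = 5.2542/(0.135−0.0306) = 50.3278
P₀ = Σ Dₜ/(1+r)ᵗ + TV_7/(1+r)^7 = 37.0698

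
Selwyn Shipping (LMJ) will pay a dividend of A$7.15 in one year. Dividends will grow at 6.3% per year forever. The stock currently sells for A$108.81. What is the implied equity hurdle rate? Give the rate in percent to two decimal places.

12.87%

Rearranging the constant-growth DDM: r = D₁/P₀ + g.
r = 7.1500 / 108.81 + 0.063 = 0.06571 + 0.063 = 0.12871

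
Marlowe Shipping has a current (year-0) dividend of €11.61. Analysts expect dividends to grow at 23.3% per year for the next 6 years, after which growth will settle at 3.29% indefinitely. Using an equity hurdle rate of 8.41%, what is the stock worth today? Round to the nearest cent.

€618.93

Two-stage DDM. Project D₁…D_6 at 0.233, terminal growth 0.0329, discount at r = 0.0841.
D_1 = 14.3151
D_2 = 17.6506
D_3 = 21.7631
D_4 = 26.8339
D_5 = 33.0863
D_6 = 40.7954
Terminal value at t=6: TV = D_7/(r−g) = 42.1375/(0.0841−0.0329) = 822.9984
P₀ = 14.3151/(1+0.0841)^1 + 17.6506/(1+0.0841)^2 + 21.7631/(1+0.0841)^3 + 26.8339/(1+0.0841)^4 + 33.0863/(1+0.0841)^5 + 40.7954/(1+0.0841)^6 + 822.9984/(1+0.0841)^6 = 618.9272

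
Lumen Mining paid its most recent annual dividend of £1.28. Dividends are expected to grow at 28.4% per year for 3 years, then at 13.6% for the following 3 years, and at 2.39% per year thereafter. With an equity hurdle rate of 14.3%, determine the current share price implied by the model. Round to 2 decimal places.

£25.56

Three-stage DDM. Project D₁…D_6; terminal Gordon value at t=6 with g = 0.0239; discount at r = 0.143.
D_1 = 1.6435
D_2 = 2.1103
D_3 = 2.7096
D_4 = 3.0781
D_5 = 3.4967
D_6 = 3.9723
TV_6 = 4.0672/(0.143−0.0239) = 34.1496
P₀ = Σ Dₜ/(1+r)ᵗ + TV_6/(1+r)^6 = 25.5596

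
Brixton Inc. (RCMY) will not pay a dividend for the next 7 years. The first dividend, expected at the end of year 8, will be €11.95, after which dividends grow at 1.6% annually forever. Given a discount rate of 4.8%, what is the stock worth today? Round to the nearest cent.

€268.96

Deferred-dividend DDM. At t=7 the remaining stream is a growing perpetuity with first payment D_8 = 11.95.
V_7 = D_8/(r−g) = 11.95/(0.048−0.016) = 373.4375
P₀ = V_7/(1+r)^7 = 373.4375/(1+0.048)^7 = 268.9608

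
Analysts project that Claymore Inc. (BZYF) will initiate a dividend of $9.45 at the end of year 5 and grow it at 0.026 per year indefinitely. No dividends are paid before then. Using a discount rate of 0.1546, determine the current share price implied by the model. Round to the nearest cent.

Deferred-dividend DDM. At t=4 the remaining stream is a growing perpetuity with first payment D_5 = 9.45.
V_4 = D_5/(r−g) = 9.45/(0.1546−0.026) = 73.4837
P₀ = V_4/(1+r)^4 = 73.4837/(1+0.1546)^4 = 41.3490

$41.35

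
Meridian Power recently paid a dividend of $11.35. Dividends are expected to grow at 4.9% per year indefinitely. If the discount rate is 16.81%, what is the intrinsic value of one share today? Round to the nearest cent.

$99.97

Gordon growth model: P₀ = D₁/(r − g). D₁ = 11.35 × (1 + 0.049) = 11.9061.
P₀ = 11.9061 / (0.1681 − 0.049) = 11.9061 / 0.1191 = 99.9677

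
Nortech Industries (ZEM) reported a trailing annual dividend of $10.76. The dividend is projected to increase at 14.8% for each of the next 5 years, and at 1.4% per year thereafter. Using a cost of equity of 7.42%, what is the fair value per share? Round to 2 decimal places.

$318.62

Two-stage DDM. Project D₁…D_5 at 0.148, terminal growth 0.014, discount at r = 0.0742.
D_1 = 12.3525
D_2 = 14.1806
D_3 = 16.2794
D_4 = 18.6887
D_5 = 21.4547
Terminal value at t=5: TV = D_6/(r−g) = 21.7550/(0.0742−0.014) = 361.3792
P₀ = 12.3525/(1+0.0742)^1 + 14.1806/(1+0.0742)^2 + 16.2794/(1+0.0742)^3 + 18.6887/(1+0.0742)^4 + 21.4547/(1+0.0742)^5 + 361.3792/(1+0.0742)^5 = 318.6186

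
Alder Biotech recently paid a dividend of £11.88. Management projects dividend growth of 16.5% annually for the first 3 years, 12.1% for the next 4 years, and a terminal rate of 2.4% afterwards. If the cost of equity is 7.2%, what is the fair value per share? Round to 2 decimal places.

£499.44

Three-stage DDM. Project D₁…D_7; terminal Gordon value at t=7 with g = 0.024; discount at r = 0.072.
D_1 = 13.8402
D_2 = 16.1238
D_3 = 18.7843
D_4 = 21.0572
D_5 = 23.6051
D_6 = 26.4613
D_7 = 29.6631
TV_7 = 30.3750/(0.072−0.024) = 632.8130
P₀ = Σ Dₜ/(1+r)ᵗ + TV_7/(1+r)^7 = 499.4426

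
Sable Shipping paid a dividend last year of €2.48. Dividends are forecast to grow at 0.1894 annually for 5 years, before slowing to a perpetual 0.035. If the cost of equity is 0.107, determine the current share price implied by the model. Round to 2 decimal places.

Two-stage DDM. Project D₁…D_5 at 0.1894, terminal growth 0.035, discount at r = 0.107.
D_1 = 2.9497
D_2 = 3.5084
D_3 = 4.1729
D_4 = 4.9632
D_5 = 5.9033
Terminal value at t=5: TV = D_6/(r−g) = 6.1099/(0.107−0.035) = 84.8593
P₀ = 2.9497/(1+0.107)^1 + 3.5084/(1+0.107)^2 + 4.1729/(1+0.107)^3 + 4.9632/(1+0.107)^4 + 5.9033/(1+0.107)^5 + 84.8593/(1+0.107)^5 = 66.5055

€66.51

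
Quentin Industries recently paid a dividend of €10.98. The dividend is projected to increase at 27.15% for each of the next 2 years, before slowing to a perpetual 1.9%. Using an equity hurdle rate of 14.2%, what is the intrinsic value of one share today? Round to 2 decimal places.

Two-stage DDM. Project D₁…D_2 at 0.2715, terminal growth 0.019, discount at r = 0.142.
D_1 = 13.9611
D_2 = 17.7515
Terminal value at t=2: TV = D_3/(r−g) = 18.0888/(0.142−0.019) = 147.0632
P₀ = 13.9611/(1+0.142)^1 + 17.7515/(1+0.142)^2 + 147.0632/(1+0.142)^2 = 138.6009

€138.60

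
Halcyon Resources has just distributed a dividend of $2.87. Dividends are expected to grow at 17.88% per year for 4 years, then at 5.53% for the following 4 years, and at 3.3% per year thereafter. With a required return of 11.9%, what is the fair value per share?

$58.92

Three-stage DDM. Project D₁…D_8; terminal Gordon value at t=8 with g = 0.033; discount at r = 0.119.
D_1 = 3.3832
D_2 = 3.9881
D_3 = 4.7011
D_4 = 5.5417
D_5 = 5.8481
D_6 = 6.1716
D_7 = 6.5128
D_8 = 6.8730
TV_8 = 7.0998/(0.119−0.033) = 82.5559
P₀ = Σ Dₜ/(1+r)ᵗ + TV_8/(1+r)^8 = 58.9171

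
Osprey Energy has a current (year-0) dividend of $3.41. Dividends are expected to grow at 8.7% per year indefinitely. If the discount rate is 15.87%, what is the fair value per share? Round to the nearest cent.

$51.70

Gordon growth model: P₀ = D₁/(r − g). D₁ = 3.41 × (1 + 0.087) = 3.7067.
P₀ = 3.7067 / (0.1587 − 0.087) = 3.7067 / 0.0717 = 51.6969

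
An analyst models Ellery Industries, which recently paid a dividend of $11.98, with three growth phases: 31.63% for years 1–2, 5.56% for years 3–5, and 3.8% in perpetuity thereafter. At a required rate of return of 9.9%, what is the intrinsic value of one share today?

Three-stage DDM. Project D₁…D_5; terminal Gordon value at t=5 with g = 0.038; discount at r = 0.099.
D_1 = 15.7693
D_2 = 20.7571
D_3 = 21.9112
D_4 = 23.1295
D_5 = 24.4154
TV_5 = 25.3432/(0.099−0.038) = 415.4629
P₀ = Σ Dₜ/(1+r)ᵗ + TV_5/(1+r)^5 = 338.2718

$338.27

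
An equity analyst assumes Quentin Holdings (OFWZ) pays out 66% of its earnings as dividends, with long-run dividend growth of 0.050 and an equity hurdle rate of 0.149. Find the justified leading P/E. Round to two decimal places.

Justified leading P/E = b/(r−g) = 0.66/(0.149−0.05) = 6.6667

6.67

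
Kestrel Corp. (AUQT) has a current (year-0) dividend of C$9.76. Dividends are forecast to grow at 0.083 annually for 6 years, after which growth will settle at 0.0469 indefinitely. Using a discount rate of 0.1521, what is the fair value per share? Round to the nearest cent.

C$114.44

Two-stage DDM. Project D₁…D_6 at 0.083, terminal growth 0.0469, discount at r = 0.1521.
D_1 = 10.5701
D_2 = 11.4474
D_3 = 12.3975
D_4 = 13.4265
D_5 = 14.5409
D_6 = 15.7478
Terminal value at t=6: TV = D_7/(r−g) = 16.4864/(0.1521−0.0469) = 156.7148
P₀ = 10.5701/(1+0.1521)^1 + 11.4474/(1+0.1521)^2 + 12.3975/(1+0.1521)^3 + 13.4265/(1+0.1521)^4 + 14.5409/(1+0.1521)^5 + 15.7478/(1+0.1521)^6 + 156.7148/(1+0.1521)^6 = 114.4393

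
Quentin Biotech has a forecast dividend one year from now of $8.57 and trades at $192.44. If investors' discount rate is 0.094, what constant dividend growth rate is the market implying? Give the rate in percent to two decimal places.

From P₀ = D₁/(r − g), the implied growth is g = r − D₁/P₀.
g = 0.094 − 8.57/192.44 = 0.094 − 0.04453 = 0.04947

4.95%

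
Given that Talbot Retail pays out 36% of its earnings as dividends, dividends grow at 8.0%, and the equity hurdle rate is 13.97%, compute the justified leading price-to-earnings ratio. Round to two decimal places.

6.03

Justified leading P/E = b/(r−g) = 0.36/(0.1397−0.08) = 6.0302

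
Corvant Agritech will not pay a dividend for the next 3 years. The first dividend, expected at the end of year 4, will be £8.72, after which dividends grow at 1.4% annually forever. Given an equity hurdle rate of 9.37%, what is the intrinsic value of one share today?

Deferred-dividend DDM. At t=3 the remaining stream is a growing perpetuity with first payment D_4 = 8.72.
V_3 = D_4/(r−g) = 8.72/(0.0937−0.014) = 109.4103
P₀ = V_3/(1+r)^3 = 109.4103/(1+0.0937)^3 = 83.6303

£83.63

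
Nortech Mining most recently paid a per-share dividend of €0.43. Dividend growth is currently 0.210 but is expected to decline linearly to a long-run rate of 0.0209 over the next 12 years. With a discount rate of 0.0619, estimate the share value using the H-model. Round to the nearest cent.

€22.61

H-model: P₀ = D₀[(1+g_L) + H(g_S−g_L)]/(r−g_L), with H = 12/2 = 6.
P₀ = 0.43 × [(1+0.0209) + 6×(0.21−0.0209)] / (0.0619−0.0209)
   = 0.43 × 2.1555 / 0.041 = 22.6065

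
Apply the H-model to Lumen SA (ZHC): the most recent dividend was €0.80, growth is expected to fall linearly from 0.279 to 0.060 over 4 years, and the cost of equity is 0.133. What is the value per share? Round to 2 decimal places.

H-model: P₀ = D₀[(1+g_L) + H(g_S−g_L)]/(r−g_L), with H = 4/2 = 2.
P₀ = 0.80 × [(1+0.06) + 2×(0.279−0.06)] / (0.133−0.06)
   = 0.80 × 1.4980 / 0.073 = 16.4164

€16.42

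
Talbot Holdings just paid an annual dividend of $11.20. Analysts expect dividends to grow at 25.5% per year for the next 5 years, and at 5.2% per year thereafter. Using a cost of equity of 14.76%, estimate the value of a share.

Two-stage DDM. Project D₁…D_5 at 0.255, terminal growth 0.052, discount at r = 0.1476.
D_1 = 14.0560
D_2 = 17.6403
D_3 = 22.1386
D_4 = 27.7839
D_5 = 34.8688
Terminal value at t=5: TV = D_6/(r−g) = 36.6819/(0.1476−0.052) = 383.7024
P₀ = 14.0560/(1+0.1476)^1 + 17.6403/(1+0.1476)^2 + 22.1386/(1+0.1476)^3 + 27.7839/(1+0.1476)^4 + 34.8688/(1+0.1476)^5 + 383.7024/(1+0.1476)^5 = 266.5984

$266.60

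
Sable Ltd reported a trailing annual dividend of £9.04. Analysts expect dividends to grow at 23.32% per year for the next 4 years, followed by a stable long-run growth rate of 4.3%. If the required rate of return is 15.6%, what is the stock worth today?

£150.68

Two-stage DDM. Project D₁…D_4 at 0.2332, terminal growth 0.043, discount at r = 0.156.
D_1 = 11.1481
D_2 = 13.7479
D_3 = 16.9539
D_4 = 20.9075
Terminal value at t=4: TV = D_5/(r−g) = 21.8065/(0.156−0.043) = 192.9782
P₀ = 11.1481/(1+0.156)^1 + 13.7479/(1+0.156)^2 + 16.9539/(1+0.156)^3 + 20.9075/(1+0.156)^4 + 192.9782/(1+0.156)^4 = 150.6769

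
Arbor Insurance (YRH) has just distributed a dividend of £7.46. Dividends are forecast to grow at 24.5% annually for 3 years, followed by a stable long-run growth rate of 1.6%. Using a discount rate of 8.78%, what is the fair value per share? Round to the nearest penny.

£187.75

Two-stage DDM. Project D₁…D_3 at 0.245, terminal growth 0.016, discount at r = 0.0878.
D_1 = 9.2877
D_2 = 11.5632
D_3 = 14.3962
Terminal value at t=3: TV = D_4/(r−g) = 14.6265/(0.0878−0.016) = 203.7118
P₀ = 9.2877/(1+0.0878)^1 + 11.5632/(1+0.0878)^2 + 14.3962/(1+0.0878)^3 + 203.7118/(1+0.0878)^3 = 187.7532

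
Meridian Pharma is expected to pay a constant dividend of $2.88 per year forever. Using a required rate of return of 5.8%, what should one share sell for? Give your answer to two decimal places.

Zero-growth DDM (perpetuity): P₀ = D/r = 2.88 / 0.058 = 49.6552

$49.66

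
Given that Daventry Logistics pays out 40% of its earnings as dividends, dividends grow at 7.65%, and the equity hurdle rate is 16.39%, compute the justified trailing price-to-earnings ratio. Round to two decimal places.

Justified trailing P/E = b(1+g)/(r−g) = 0.40×(1+0.0765)/(0.1639−0.0765) = 4.9268

4.93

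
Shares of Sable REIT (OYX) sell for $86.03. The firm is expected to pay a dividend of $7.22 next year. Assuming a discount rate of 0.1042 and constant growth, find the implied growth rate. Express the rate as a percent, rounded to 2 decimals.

From P₀ = D₁/(r − g), the implied growth is g = r − D₁/P₀.
g = 0.1042 − 7.22/86.03 = 0.1042 − 0.08392 = 0.02028

2.03%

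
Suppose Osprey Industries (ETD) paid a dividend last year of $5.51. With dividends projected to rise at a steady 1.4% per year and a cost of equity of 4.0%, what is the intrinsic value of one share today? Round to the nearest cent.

$214.89

Gordon growth model: P₀ = D₁/(r − g). D₁ = 5.51 × (1 + 0.014) = 5.5871.
P₀ = 5.5871 / (0.04 − 0.014) = 5.5871 / 0.026 = 214.8900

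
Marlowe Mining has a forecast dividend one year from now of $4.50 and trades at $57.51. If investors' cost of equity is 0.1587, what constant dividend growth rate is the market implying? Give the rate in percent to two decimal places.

8.05%

From P₀ = D₁/(r − g), the implied growth is g = r − D₁/P₀.
g = 0.1587 − 4.50/57.51 = 0.1587 − 0.07825 = 0.08045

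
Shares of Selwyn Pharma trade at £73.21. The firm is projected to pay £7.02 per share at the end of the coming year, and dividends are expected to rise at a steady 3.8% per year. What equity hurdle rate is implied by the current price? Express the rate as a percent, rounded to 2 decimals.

Rearranging the constant-growth DDM: r = D₁/P₀ + g.
r = 7.0200 / 73.21 + 0.038 = 0.09589 + 0.038 = 0.13389

13.39%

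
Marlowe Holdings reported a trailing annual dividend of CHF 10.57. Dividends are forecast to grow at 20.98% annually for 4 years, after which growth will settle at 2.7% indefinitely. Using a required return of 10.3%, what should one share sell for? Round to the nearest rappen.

Two-stage DDM. Project D₁…D_4 at 0.2098, terminal growth 0.027, discount at r = 0.103.
D_1 = 12.7876
D_2 = 15.4704
D_3 = 18.7161
D_4 = 22.6428
Terminal value at t=4: TV = D_5/(r−g) = 23.2541/(0.103−0.027) = 305.9752
P₀ = 12.7876/(1+0.103)^1 + 15.4704/(1+0.103)^2 + 18.7161/(1+0.103)^3 + 22.6428/(1+0.103)^4 + 305.9752/(1+0.103)^4 = 260.2753

CHF 260.28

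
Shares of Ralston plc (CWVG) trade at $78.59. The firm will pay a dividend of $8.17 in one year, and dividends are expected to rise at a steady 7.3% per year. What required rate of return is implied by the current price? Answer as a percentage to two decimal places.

17.70%

Rearranging the constant-growth DDM: r = D₁/P₀ + g.
r = 8.1700 / 78.59 + 0.073 = 0.10396 + 0.073 = 0.17696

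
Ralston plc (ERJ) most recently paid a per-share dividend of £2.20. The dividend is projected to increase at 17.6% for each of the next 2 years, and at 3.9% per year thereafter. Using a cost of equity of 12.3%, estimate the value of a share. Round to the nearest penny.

£34.56

Two-stage DDM. Project D₁…D_2 at 0.176, terminal growth 0.039, discount at r = 0.123.
D_1 = 2.5872
D_2 = 3.0425
Terminal value at t=2: TV = D_3/(r−g) = 3.1612/(0.123−0.039) = 37.6334
P₀ = 2.5872/(1+0.123)^1 + 3.0425/(1+0.123)^2 + 37.6334/(1+0.123)^2 = 34.5574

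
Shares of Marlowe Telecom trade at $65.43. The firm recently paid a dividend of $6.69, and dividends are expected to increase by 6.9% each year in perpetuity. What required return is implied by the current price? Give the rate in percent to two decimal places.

17.83%

Rearranging the constant-growth DDM: r = D₁/P₀ + g.
D₁ = 6.69 × (1 + 0.069) = 7.1516.
r = 7.1516 / 65.43 + 0.069 = 0.10930 + 0.069 = 0.17830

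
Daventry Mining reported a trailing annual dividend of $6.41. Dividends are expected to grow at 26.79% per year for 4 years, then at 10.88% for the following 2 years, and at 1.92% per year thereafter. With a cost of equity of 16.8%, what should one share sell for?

$103.02

Three-stage DDM. Project D₁…D_6; terminal Gordon value at t=6 with g = 0.0192; discount at r = 0.168.
D_1 = 8.1272
D_2 = 10.3045
D_3 = 13.0651
D_4 = 16.5653
D_5 = 18.3676
D_6 = 20.3659
TV_6 = 20.7570/(0.168−0.0192) = 139.4957
P₀ = Σ Dₜ/(1+r)ᵗ + TV_6/(1+r)^6 = 103.0247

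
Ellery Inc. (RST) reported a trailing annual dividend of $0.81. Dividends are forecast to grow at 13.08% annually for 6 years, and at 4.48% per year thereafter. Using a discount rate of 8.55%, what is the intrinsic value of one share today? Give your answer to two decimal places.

$32.20

Two-stage DDM. Project D₁…D_6 at 0.1308, terminal growth 0.0448, discount at r = 0.0855.
D_1 = 0.9159
D_2 = 1.0358
D_3 = 1.1712
D_4 = 1.3244
D_5 = 1.4977
D_6 = 1.6936
Terminal value at t=6: TV = D_7/(r−g) = 1.7694/(0.0855−0.0448) = 43.4749
P₀ = 0.9159/(1+0.0855)^1 + 1.0358/(1+0.0855)^2 + 1.1712/(1+0.0855)^3 + 1.3244/(1+0.0855)^4 + 1.4977/(1+0.0855)^5 + 1.6936/(1+0.0855)^6 + 43.4749/(1+0.0855)^6 = 32.1955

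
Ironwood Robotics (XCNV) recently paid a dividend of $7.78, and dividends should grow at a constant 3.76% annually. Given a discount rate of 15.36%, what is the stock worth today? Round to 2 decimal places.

Gordon growth model: P₀ = D₁/(r − g). D₁ = 7.78 × (1 + 0.0376) = 8.0725.
P₀ = 8.0725 / (0.1536 − 0.0376) = 8.0725 / 0.116 = 69.5908

$69.59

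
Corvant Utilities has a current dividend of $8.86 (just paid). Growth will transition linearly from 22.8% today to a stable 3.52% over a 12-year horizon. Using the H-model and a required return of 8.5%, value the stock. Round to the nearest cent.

H-model: P₀ = D₀[(1+g_L) + H(g_S−g_L)]/(r−g_L), with H = 12/2 = 6.
P₀ = 8.86 × [(1+0.0352) + 6×(0.228−0.0352)] / (0.085−0.0352)
   = 8.86 × 2.1920 / 0.0498 = 389.9823

$389.98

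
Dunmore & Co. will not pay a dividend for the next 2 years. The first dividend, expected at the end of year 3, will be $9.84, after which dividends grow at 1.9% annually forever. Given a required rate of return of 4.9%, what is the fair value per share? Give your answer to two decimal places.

$298.07

Deferred-dividend DDM. At t=2 the remaining stream is a growing perpetuity with first payment D_3 = 9.84.
V_2 = D_3/(r−g) = 9.84/(0.049−0.019) = 328.0000
P₀ = V_2/(1+r)^2 = 328.0000/(1+0.049)^2 = 298.0732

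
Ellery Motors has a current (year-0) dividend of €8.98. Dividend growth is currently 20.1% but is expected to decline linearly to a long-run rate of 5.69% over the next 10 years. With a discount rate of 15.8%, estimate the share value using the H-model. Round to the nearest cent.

H-model: P₀ = D₀[(1+g_L) + H(g_S−g_L)]/(r−g_L), with H = 10/2 = 5.
P₀ = 8.98 × [(1+0.0569) + 5×(0.201−0.0569)] / (0.158−0.0569)
   = 8.98 × 1.7774 / 0.1011 = 157.8739

€157.87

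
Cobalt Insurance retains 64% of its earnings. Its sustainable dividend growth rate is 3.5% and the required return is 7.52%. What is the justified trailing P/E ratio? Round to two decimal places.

9.27

Payout ratio b = 1 − 0.64 = 0.36.
Justified trailing P/E = b(1+g)/(r−g) = 0.36×(1+0.035)/(0.0752−0.035) = 9.2687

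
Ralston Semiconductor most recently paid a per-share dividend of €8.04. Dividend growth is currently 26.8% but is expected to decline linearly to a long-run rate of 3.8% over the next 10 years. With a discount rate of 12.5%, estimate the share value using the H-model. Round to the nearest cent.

H-model: P₀ = D₀[(1+g_L) + H(g_S−g_L)]/(r−g_L), with H = 10/2 = 5.
P₀ = 8.04 × [(1+0.038) + 5×(0.268−0.038)] / (0.125−0.038)
   = 8.04 × 2.1880 / 0.087 = 202.2014

€202.20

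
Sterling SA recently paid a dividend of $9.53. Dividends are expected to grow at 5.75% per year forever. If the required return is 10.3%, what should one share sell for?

Gordon growth model: P₀ = D₁/(r − g). D₁ = 9.53 × (1 + 0.0575) = 10.0780.
P₀ = 10.0780 / (0.103 − 0.0575) = 10.0780 / 0.0455 = 221.4940

$221.49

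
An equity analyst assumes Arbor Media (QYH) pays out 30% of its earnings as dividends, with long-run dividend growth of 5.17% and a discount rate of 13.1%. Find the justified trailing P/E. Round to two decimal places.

3.98

Justified trailing P/E = b(1+g)/(r−g) = 0.30×(1+0.0517)/(0.131−0.0517) = 3.9787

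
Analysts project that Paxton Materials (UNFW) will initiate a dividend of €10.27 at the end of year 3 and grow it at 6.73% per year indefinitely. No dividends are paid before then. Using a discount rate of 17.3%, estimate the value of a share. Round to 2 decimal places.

Deferred-dividend DDM. At t=2 the remaining stream is a growing perpetuity with first payment D_3 = 10.27.
V_2 = D_3/(r−g) = 10.27/(0.173−0.0673) = 97.1618
P₀ = V_2/(1+r)^2 = 97.1618/(1+0.173)^2 = 70.6154

€70.62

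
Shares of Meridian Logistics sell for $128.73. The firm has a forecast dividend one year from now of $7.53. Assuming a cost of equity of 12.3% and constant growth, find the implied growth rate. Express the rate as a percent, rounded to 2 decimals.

From P₀ = D₁/(r − g), the implied growth is g = r − D₁/P₀.
g = 0.123 − 7.53/128.73 = 0.123 − 0.05849 = 0.06451

6.45%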